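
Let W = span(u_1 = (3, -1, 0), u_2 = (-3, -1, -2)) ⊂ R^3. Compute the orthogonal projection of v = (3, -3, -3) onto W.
proj_W(v) = (54/19, -66/19, -48/19)

Set up U = [u_1 | ... | u_2] ∈ R^(3×2). The projector onto W = col(U) is P = U (U^T U)^(-1) U^T.
Compute U^T U =
  [10, -8]
  [-8, 14],
and U^T v = (12, 0).
Solve U^T U · c = U^T v for the coefficients: c = (42/19, 24/19). The projection is proj_W(v) = U c.
Check: (v - proj_W(v)) · u_1 = 0  (should be 0).
Check: (v - proj_W(v)) · u_2 = 0  (should be 0).
Result: proj_W(v) = (54/19, -66/19, -48/19).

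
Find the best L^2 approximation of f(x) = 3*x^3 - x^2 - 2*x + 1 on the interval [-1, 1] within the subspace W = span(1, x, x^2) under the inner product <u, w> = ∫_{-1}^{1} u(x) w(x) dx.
g(x) = -x^2 - x/5 + 1

The best approximation g ∈ W is the orthogonal projection of f onto W. Writing g = a_0 + a_1 x + a_2 x^2, the coefficients solve the normal equations G · a = b where
  G_{ij} = <φ_i, φ_j> and b_i = <f, φ_i>, with φ_0 = 1, φ_1 = x, φ_2 = x^2.
G =
  [2, 0, 2/3]
  [0, 2/3, 0]
  [2/3, 0, 2/5],
b = (4/3, -2/15, 4/15).
Solving gives a_0 = 1, a_1 = -1/5, a_2 = -1, so
  g(x) = -x^2 - x/5 + 1.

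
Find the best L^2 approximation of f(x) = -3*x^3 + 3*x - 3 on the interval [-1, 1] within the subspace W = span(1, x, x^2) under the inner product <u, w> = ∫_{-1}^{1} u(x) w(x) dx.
g(x) = 6*x/5 - 3

The best approximation g ∈ W is the orthogonal projection of f onto W. Writing g = a_0 + a_1 x + a_2 x^2, the coefficients solve the normal equations G · a = b where
  G_{ij} = <φ_i, φ_j> and b_i = <f, φ_i>, with φ_0 = 1, φ_1 = x, φ_2 = x^2.
G =
  [2, 0, 2/3]
  [0, 2/3, 0]
  [2/3, 0, 2/5],
b = (-6, 4/5, -2).
Solving gives a_0 = -3, a_1 = 6/5, a_2 = 0, so
  g(x) = 6*x/5 - 3.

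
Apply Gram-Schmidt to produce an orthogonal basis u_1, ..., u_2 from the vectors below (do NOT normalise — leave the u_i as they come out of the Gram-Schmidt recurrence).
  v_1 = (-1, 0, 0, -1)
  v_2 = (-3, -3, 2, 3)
Orthogonal basis:
  u_1 = (-1, 0, 0, -1)
  u_2 = (-3, -3, 2, 3)

Apply the Gram-Schmidt recurrence
  u_1 = v_1
  u_i = v_i − Σ_{j<i} ((v_i · u_j) / (u_j · u_j)) · u_j.

Step by step this gives:
  u_1 = (-1, 0, 0, -1)
  u_2 = (-3, -3, 2, 3)

Orthogonality check:
  u_2 · u_1 = 0 (should be 0)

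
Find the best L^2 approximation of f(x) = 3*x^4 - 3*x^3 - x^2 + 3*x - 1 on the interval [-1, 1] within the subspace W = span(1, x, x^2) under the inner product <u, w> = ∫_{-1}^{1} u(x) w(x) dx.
g(x) = 11*x^2/7 + 6*x/5 - 44/35

The best approximation g ∈ W is the orthogonal projection of f onto W. Writing g = a_0 + a_1 x + a_2 x^2, the coefficients solve the normal equations G · a = b where
  G_{ij} = <φ_i, φ_j> and b_i = <f, φ_i>, with φ_0 = 1, φ_1 = x, φ_2 = x^2.
G =
  [2, 0, 2/3]
  [0, 2/3, 0]
  [2/3, 0, 2/5],
b = (-22/15, 4/5, -22/105).
Solving gives a_0 = -44/35, a_1 = 6/5, a_2 = 11/7, so
  g(x) = 11*x^2/7 + 6*x/5 - 44/35.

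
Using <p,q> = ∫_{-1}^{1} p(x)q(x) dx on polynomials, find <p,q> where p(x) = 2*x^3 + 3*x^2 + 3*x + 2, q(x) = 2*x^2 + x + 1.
<p,q> = 208/15

Expand the product: p(x)·q(x) = 4*x^5 + 8*x^4 + 11*x^3 + 10*x^2 + 5*x + 2.
∫_{-1}^{1} of each monomial x^k gives [2/(k+1) if k even, 0 if k odd]. Integrating term-by-term (or equivalently evaluating the antiderivative F(x) = 2*x^6/3 + 8*x^5/5 + 11*x^4/4 + 10*x^3/3 + 5*x^2/2 + 2*x at the endpoints):
  F(1) − F(−1) = 257/20 − (-61/60) = 208/15.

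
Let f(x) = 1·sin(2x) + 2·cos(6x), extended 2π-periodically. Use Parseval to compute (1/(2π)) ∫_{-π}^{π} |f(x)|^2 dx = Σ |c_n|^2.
Σ |c_n|^2 = 5/2

Expand |f|^2 and use orthogonality of {sin(nx), cos(mx)} on [-π, π]:
  ∫_{-π}^{π} sin(nx)^2 dx = π, ∫ cos(mx)^2 dx = π, and cross terms integrate to 0.
So ∫_{-π}^{π} f(x)^2 dx = 1^2 · π + 2^2 · π = (1 + 4)π.
Divide by 2π: (1 + 4)/2 = 5/2.
By Parseval, this equals Σ |c_n|^2.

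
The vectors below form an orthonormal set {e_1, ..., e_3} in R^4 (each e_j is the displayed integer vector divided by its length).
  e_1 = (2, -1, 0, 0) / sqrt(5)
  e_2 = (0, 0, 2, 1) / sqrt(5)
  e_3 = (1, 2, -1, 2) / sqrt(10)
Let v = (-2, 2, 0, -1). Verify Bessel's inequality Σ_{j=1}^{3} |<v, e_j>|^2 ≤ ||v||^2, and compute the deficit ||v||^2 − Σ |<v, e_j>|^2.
Σ |<v, e_j>|^2 = 37/5; ||v||^2 = 9; deficit = 8/5

Write each e_j = u_j / sqrt(<u_j, u_j>) where u_j is the displayed integer vector. Then <v, e_j> = <v, u_j> / sqrt(<u_j, u_j>), so |<v, e_j>|^2 = <v, u_j>^2 / <u_j, u_j>.
Coefficients: <v, e_1> = -6/sqrt(5), <v, e_2> = -1/sqrt(5), <v, e_3> = 0/sqrt(10).
Square and sum: Σ |<v, e_j>|^2 = 37/5.
Compute ||v||^2 = v·v = 9.
Deficit = 9 − 37/5 = 8/5 ≥ 0, confirming Bessel's inequality. (The deficit equals ||v − Σ <v,e_j> e_j||^2, the squared distance from v to span{e_j}.)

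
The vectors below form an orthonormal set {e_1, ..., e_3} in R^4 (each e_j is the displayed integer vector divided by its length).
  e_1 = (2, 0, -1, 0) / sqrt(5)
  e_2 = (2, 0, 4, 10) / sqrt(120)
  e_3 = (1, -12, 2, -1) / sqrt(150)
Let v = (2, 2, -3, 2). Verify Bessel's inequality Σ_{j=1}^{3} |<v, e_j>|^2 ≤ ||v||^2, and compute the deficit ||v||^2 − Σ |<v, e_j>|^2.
Σ |<v, e_j>|^2 = 17; ||v||^2 = 21; deficit = 4

Write each e_j = u_j / sqrt(<u_j, u_j>) where u_j is the displayed integer vector. Then <v, e_j> = <v, u_j> / sqrt(<u_j, u_j>), so |<v, e_j>|^2 = <v, u_j>^2 / <u_j, u_j>.
Coefficients: <v, e_1> = 7/sqrt(5), <v, e_2> = 12/sqrt(120), <v, e_3> = -30/sqrt(150).
Square and sum: Σ |<v, e_j>|^2 = 17.
Compute ||v||^2 = v·v = 21.
Deficit = 21 − 17 = 4 ≥ 0, confirming Bessel's inequality. (The deficit equals ||v − Σ <v,e_j> e_j||^2, the squared distance from v to span{e_j}.)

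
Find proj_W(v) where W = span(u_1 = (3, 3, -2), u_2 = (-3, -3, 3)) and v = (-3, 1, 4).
proj_W(v) = (-1, -1, 4)

Set up U = [u_1 | ... | u_2] ∈ R^(3×2). The projector onto W = col(U) is P = U (U^T U)^(-1) U^T.
Compute U^T U =
  [22, -24]
  [-24, 27],
and U^T v = (-14, 18).
Solve U^T U · c = U^T v for the coefficients: c = (3, 10/3). The projection is proj_W(v) = U c.
Check: (v - proj_W(v)) · u_1 = 0  (should be 0).
Check: (v - proj_W(v)) · u_2 = 0  (should be 0).
Result: proj_W(v) = (-1, -1, 4).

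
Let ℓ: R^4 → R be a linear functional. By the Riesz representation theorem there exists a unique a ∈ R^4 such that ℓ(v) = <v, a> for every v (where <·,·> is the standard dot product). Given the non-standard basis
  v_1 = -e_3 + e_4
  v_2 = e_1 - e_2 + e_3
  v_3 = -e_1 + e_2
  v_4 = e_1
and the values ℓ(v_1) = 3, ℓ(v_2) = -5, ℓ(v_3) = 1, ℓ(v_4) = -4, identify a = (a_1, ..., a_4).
a = (-4, -3, -4, -1)

Write a = (a_1, ..., a_4) in the standard basis. For each basis vector v_i, ℓ(v_i) = <v_i, a> is a linear equation in the a_j's. Collect the n equations into a matrix system V a = ℓ, where row i of V is v_i (expressed in the standard basis). Since V is invertible (lower-triangular with 1s on the diagonal, up to permutation), solve by back-substitution:
  V =
[[0, 0, -1, 1],
 [1, -1, 1, 0],
 [-1, 1, 0, 0],
 [1, 0, 0, 0]]
  V a = (3, -5, 1, -4)
Solving gives a = (-4, -3, -4, -1).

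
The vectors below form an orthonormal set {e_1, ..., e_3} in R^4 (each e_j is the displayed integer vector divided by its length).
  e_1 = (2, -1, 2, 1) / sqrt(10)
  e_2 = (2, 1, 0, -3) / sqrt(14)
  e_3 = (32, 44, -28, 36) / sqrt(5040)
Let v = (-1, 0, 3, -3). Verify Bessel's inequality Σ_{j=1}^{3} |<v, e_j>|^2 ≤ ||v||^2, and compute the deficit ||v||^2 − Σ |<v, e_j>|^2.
Σ |<v, e_j>|^2 = 122/9; ||v||^2 = 19; deficit = 49/9

Write each e_j = u_j / sqrt(<u_j, u_j>) where u_j is the displayed integer vector. Then <v, e_j> = <v, u_j> / sqrt(<u_j, u_j>), so |<v, e_j>|^2 = <v, u_j>^2 / <u_j, u_j>.
Coefficients: <v, e_1> = 1/sqrt(10), <v, e_2> = 7/sqrt(14), <v, e_3> = -224/sqrt(5040).
Square and sum: Σ |<v, e_j>|^2 = 122/9.
Compute ||v||^2 = v·v = 19.
Deficit = 19 − 122/9 = 49/9 ≥ 0, confirming Bessel's inequality. (The deficit equals ||v − Σ <v,e_j> e_j||^2, the squared distance from v to span{e_j}.)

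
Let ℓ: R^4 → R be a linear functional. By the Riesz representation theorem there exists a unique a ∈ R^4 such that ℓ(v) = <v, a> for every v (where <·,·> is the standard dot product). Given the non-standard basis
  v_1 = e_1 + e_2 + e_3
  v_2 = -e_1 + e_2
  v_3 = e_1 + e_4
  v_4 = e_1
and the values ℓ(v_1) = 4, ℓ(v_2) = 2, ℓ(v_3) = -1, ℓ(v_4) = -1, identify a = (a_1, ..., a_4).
a = (-1, 1, 4, 0)

Write a = (a_1, ..., a_4) in the standard basis. For each basis vector v_i, ℓ(v_i) = <v_i, a> is a linear equation in the a_j's. Collect the n equations into a matrix system V a = ℓ, where row i of V is v_i (expressed in the standard basis). Since V is invertible (lower-triangular with 1s on the diagonal, up to permutation), solve by back-substitution:
  V =
[[1, 1, 1, 0],
 [-1, 1, 0, 0],
 [1, 0, 0, 1],
 [1, 0, 0, 0]]
  V a = (4, 2, -1, -1)
Solving gives a = (-1, 1, 4, 0).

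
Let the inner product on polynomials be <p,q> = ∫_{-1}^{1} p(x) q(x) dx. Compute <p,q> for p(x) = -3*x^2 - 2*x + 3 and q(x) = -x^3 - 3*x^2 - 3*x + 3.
<p,q> = 72/5

Expand the product: p(x)·q(x) = 3*x^5 + 11*x^4 + 12*x^3 - 12*x^2 - 15*x + 9.
∫_{-1}^{1} of each monomial x^k gives [2/(k+1) if k even, 0 if k odd]. Integrating term-by-term (or equivalently evaluating the antiderivative F(x) = x^6/2 + 11*x^5/5 + 3*x^4 - 4*x^3 - 15*x^2/2 + 9*x at the endpoints):
  F(1) − F(−1) = 16/5 − (-56/5) = 72/5.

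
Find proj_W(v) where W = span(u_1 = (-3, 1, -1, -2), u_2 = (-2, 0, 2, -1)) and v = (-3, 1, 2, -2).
proj_W(v) = (-36/11, 4/11, 20/11, -20/11)

Set up U = [u_1 | ... | u_2] ∈ R^(4×2). The projector onto W = col(U) is P = U (U^T U)^(-1) U^T.
Compute U^T U =
  [15, 6]
  [6, 9],
and U^T v = (12, 12).
Solve U^T U · c = U^T v for the coefficients: c = (4/11, 12/11). The projection is proj_W(v) = U c.
Check: (v - proj_W(v)) · u_1 = 0  (should be 0).
Check: (v - proj_W(v)) · u_2 = 0  (should be 0).
Result: proj_W(v) = (-36/11, 4/11, 20/11, -20/11).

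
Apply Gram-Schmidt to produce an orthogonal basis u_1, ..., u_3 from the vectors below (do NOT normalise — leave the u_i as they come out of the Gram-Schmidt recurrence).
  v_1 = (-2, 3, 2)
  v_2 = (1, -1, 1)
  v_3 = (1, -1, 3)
Orthogonal basis:
  u_1 = (-2, 3, 2)
  u_2 = (11/17, -8/17, 23/17)
  u_3 = (-5/21, -4/21, 1/21)

Apply the Gram-Schmidt recurrence
  u_1 = v_1
  u_i = v_i − Σ_{j<i} ((v_i · u_j) / (u_j · u_j)) · u_j.

Step by step this gives:
  u_1 = (-2, 3, 2)
  u_2 = (11/17, -8/17, 23/17)
  u_3 = (-5/21, -4/21, 1/21)

Orthogonality check:
  u_2 · u_1 = 0 (should be 0)
  u_3 · u_1 = 0 (should be 0)
  u_3 · u_2 = 0 (should be 0)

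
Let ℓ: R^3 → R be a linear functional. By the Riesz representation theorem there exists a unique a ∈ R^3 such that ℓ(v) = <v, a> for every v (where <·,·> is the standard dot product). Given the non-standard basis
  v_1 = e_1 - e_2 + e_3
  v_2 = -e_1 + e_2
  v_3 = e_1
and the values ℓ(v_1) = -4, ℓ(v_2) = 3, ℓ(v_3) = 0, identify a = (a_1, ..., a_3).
a = (0, 3, -1)

Write a = (a_1, ..., a_3) in the standard basis. For each basis vector v_i, ℓ(v_i) = <v_i, a> is a linear equation in the a_j's. Collect the n equations into a matrix system V a = ℓ, where row i of V is v_i (expressed in the standard basis). Since V is invertible (lower-triangular with 1s on the diagonal, up to permutation), solve by back-substitution:
  V =
[[1, -1, 1],
 [-1, 1, 0],
 [1, 0, 0]]
  V a = (-4, 3, 0)
Solving gives a = (0, 3, -1).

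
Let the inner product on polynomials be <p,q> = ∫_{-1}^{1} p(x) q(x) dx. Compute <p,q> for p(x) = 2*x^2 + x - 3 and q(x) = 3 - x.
<p,q> = -44/3

Expand the product: p(x)·q(x) = -2*x^3 + 5*x^2 + 6*x - 9.
∫_{-1}^{1} of each monomial x^k gives [2/(k+1) if k even, 0 if k odd]. Integrating term-by-term (or equivalently evaluating the antiderivative F(x) = -x^4/2 + 5*x^3/3 + 3*x^2 - 9*x at the endpoints):
  F(1) − F(−1) = -29/6 − (59/6) = -44/3.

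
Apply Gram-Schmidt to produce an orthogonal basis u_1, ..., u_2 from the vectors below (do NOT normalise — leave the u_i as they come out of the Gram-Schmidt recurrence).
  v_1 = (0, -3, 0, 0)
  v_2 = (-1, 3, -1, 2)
Orthogonal basis:
  u_1 = (0, -3, 0, 0)
  u_2 = (-1, 0, -1, 2)

Apply the Gram-Schmidt recurrence
  u_1 = v_1
  u_i = v_i − Σ_{j<i} ((v_i · u_j) / (u_j · u_j)) · u_j.

Step by step this gives:
  u_1 = (0, -3, 0, 0)
  u_2 = (-1, 0, -1, 2)

Orthogonality check:
  u_2 · u_1 = 0 (should be 0)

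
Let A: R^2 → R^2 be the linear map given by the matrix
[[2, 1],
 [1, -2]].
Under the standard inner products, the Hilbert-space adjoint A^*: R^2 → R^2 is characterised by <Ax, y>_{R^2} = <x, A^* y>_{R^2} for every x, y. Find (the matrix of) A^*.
A^* = A^T =
[[2, 1],
 [1, -2]]

For real matrices with standard dot products, the defining identity <Ax, y> = <x, A^* y> gives (Ax)^T y = x^T (A^*) y, i.e. x^T A^T y = x^T (A^*) y. Since this holds for all x, y, we must have A^* = A^T. Therefore
A^* =
[[2, 1],
 [1, -2]].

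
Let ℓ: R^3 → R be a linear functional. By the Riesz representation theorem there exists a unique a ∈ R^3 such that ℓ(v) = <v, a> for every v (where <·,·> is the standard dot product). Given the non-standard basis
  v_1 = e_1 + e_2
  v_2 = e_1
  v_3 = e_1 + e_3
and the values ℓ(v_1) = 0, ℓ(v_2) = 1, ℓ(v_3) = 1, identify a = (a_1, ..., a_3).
a = (1, -1, 0)

Write a = (a_1, ..., a_3) in the standard basis. For each basis vector v_i, ℓ(v_i) = <v_i, a> is a linear equation in the a_j's. Collect the n equations into a matrix system V a = ℓ, where row i of V is v_i (expressed in the standard basis). Since V is invertible (lower-triangular with 1s on the diagonal, up to permutation), solve by back-substitution:
  V =
[[1, 1, 0],
 [1, 0, 0],
 [1, 0, 1]]
  V a = (0, 1, 1)
Solving gives a = (1, -1, 0).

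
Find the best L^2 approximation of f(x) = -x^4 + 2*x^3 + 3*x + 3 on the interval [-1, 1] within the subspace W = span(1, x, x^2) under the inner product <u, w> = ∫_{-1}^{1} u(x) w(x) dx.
g(x) = -6*x^2/7 + 21*x/5 + 108/35

The best approximation g ∈ W is the orthogonal projection of f onto W. Writing g = a_0 + a_1 x + a_2 x^2, the coefficients solve the normal equations G · a = b where
  G_{ij} = <φ_i, φ_j> and b_i = <f, φ_i>, with φ_0 = 1, φ_1 = x, φ_2 = x^2.
G =
  [2, 0, 2/3]
  [0, 2/3, 0]
  [2/3, 0, 2/5],
b = (28/5, 14/5, 12/7).
Solving gives a_0 = 108/35, a_1 = 21/5, a_2 = -6/7, so
  g(x) = -6*x^2/7 + 21*x/5 + 108/35.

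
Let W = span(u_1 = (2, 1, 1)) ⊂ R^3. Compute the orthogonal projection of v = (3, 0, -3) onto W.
proj_W(v) = (1, 1/2, 1/2)

Set up U = [u_1 | ... | u_1] ∈ R^(3×1). The projector onto W = col(U) is P = U (U^T U)^(-1) U^T.
Compute U^T U =
  [6],
and U^T v = (3).
Solve U^T U · c = U^T v for the coefficients: c = (1/2). The projection is proj_W(v) = U c.
Check: (v - proj_W(v)) · u_1 = 0  (should be 0).
Result: proj_W(v) = (1, 1/2, 1/2).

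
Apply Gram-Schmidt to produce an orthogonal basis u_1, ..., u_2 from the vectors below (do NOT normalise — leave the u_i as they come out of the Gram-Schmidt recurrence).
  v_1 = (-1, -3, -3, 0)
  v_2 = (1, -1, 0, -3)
Orthogonal basis:
  u_1 = (-1, -3, -3, 0)
  u_2 = (21/19, -13/19, 6/19, -3)

Apply the Gram-Schmidt recurrence
  u_1 = v_1
  u_i = v_i − Σ_{j<i} ((v_i · u_j) / (u_j · u_j)) · u_j.

Step by step this gives:
  u_1 = (-1, -3, -3, 0)
  u_2 = (21/19, -13/19, 6/19, -3)

Orthogonality check:
  u_2 · u_1 = 0 (should be 0)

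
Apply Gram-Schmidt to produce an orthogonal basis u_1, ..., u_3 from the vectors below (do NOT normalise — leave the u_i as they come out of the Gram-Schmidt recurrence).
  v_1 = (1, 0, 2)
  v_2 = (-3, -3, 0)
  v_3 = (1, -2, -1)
Orthogonal basis:
  u_1 = (1, 0, 2)
  u_2 = (-12/5, -3, 6/5)
  u_3 = (14/9, -14/9, -7/9)

Apply the Gram-Schmidt recurrence
  u_1 = v_1
  u_i = v_i − Σ_{j<i} ((v_i · u_j) / (u_j · u_j)) · u_j.

Step by step this gives:
  u_1 = (1, 0, 2)
  u_2 = (-12/5, -3, 6/5)
  u_3 = (14/9, -14/9, -7/9)

Orthogonality check:
  u_2 · u_1 = 0 (should be 0)
  u_3 · u_1 = 0 (should be 0)
  u_3 · u_2 = 0 (should be 0)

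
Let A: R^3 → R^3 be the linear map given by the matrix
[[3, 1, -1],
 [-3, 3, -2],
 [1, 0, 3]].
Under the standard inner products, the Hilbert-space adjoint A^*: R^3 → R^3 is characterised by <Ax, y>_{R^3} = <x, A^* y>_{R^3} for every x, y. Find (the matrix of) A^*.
A^* = A^T =
[[3, -3, 1],
 [1, 3, 0],
 [-1, -2, 3]]

For real matrices with standard dot products, the defining identity <Ax, y> = <x, A^* y> gives (Ax)^T y = x^T (A^*) y, i.e. x^T A^T y = x^T (A^*) y. Since this holds for all x, y, we must have A^* = A^T. Therefore
A^* =
[[3, -3, 1],
 [1, 3, 0],
 [-1, -2, 3]].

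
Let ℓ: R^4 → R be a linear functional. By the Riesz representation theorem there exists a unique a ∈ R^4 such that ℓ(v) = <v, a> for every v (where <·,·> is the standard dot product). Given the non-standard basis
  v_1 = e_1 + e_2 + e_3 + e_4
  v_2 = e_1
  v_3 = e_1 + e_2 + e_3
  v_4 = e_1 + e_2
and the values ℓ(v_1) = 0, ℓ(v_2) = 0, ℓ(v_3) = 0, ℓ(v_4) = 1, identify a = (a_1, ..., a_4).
a = (0, 1, -1, 0)

Write a = (a_1, ..., a_4) in the standard basis. For each basis vector v_i, ℓ(v_i) = <v_i, a> is a linear equation in the a_j's. Collect the n equations into a matrix system V a = ℓ, where row i of V is v_i (expressed in the standard basis). Since V is invertible (lower-triangular with 1s on the diagonal, up to permutation), solve by back-substitution:
  V =
[[1, 1, 1, 1],
 [1, 0, 0, 0],
 [1, 1, 1, 0],
 [1, 1, 0, 0]]
  V a = (0, 0, 0, 1)
Solving gives a = (0, 1, -1, 0).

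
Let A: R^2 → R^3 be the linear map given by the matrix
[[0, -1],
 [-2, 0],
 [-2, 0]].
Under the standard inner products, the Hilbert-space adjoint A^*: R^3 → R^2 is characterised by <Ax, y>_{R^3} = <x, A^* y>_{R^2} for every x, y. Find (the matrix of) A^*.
A^* = A^T =
[[0, -2, -2],
 [-1, 0, 0]]

For real matrices with standard dot products, the defining identity <Ax, y> = <x, A^* y> gives (Ax)^T y = x^T (A^*) y, i.e. x^T A^T y = x^T (A^*) y. Since this holds for all x, y, we must have A^* = A^T. Therefore
A^* =
[[0, -2, -2],
 [-1, 0, 0]].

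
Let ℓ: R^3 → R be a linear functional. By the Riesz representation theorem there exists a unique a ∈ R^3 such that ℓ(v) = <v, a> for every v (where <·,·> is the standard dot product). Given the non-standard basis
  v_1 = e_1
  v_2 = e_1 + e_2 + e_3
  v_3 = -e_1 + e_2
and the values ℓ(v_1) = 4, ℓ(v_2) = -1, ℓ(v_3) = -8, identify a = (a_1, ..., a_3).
a = (4, -4, -1)

Write a = (a_1, ..., a_3) in the standard basis. For each basis vector v_i, ℓ(v_i) = <v_i, a> is a linear equation in the a_j's. Collect the n equations into a matrix system V a = ℓ, where row i of V is v_i (expressed in the standard basis). Since V is invertible (lower-triangular with 1s on the diagonal, up to permutation), solve by back-substitution:
  V =
[[1, 0, 0],
 [1, 1, 1],
 [-1, 1, 0]]
  V a = (4, -1, -8)
Solving gives a = (4, -4, -1).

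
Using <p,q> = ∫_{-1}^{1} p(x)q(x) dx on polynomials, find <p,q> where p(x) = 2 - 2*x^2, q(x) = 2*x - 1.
<p,q> = -8/3

Expand the product: p(x)·q(x) = -4*x^3 + 2*x^2 + 4*x - 2.
∫_{-1}^{1} of each monomial x^k gives [2/(k+1) if k even, 0 if k odd]. Integrating term-by-term (or equivalently evaluating the antiderivative F(x) = -x^4 + 2*x^3/3 + 2*x^2 - 2*x at the endpoints):
  F(1) − F(−1) = -1/3 − (7/3) = -8/3.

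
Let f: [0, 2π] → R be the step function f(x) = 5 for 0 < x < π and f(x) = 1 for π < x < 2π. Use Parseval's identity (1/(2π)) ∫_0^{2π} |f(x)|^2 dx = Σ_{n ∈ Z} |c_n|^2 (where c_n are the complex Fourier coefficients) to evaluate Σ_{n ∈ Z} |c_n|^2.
Σ |c_n|^2 = 13

Parseval equates the L^2 energy of f (normalised by 1/(2π)) with the ℓ^2 sum of its Fourier coefficients: (1/(2π)) ∫_0^{2π} |f|^2 = Σ |c_n|^2.
Compute the left side: (1/(2π)) [∫_0^π 5^2 dx + ∫_π^{2π} 1^2 dx] = (1/(2π)) · (25π + 1π) = (25 + 1)/2 = 13.
So Σ_{n ∈ Z} |c_n|^2 = 13.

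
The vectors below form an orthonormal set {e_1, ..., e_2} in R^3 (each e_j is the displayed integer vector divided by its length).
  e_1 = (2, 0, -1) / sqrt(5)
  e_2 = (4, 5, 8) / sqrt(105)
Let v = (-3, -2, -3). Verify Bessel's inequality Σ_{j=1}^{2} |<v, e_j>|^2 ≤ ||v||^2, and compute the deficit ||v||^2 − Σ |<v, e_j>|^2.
Σ |<v, e_j>|^2 = 461/21; ||v||^2 = 22; deficit = 1/21

Write each e_j = u_j / sqrt(<u_j, u_j>) where u_j is the displayed integer vector. Then <v, e_j> = <v, u_j> / sqrt(<u_j, u_j>), so |<v, e_j>|^2 = <v, u_j>^2 / <u_j, u_j>.
Coefficients: <v, e_1> = -3/sqrt(5), <v, e_2> = -46/sqrt(105).
Square and sum: Σ |<v, e_j>|^2 = 461/21.
Compute ||v||^2 = v·v = 22.
Deficit = 22 − 461/21 = 1/21 ≥ 0, confirming Bessel's inequality. (The deficit equals ||v − Σ <v,e_j> e_j||^2, the squared distance from v to span{e_j}.)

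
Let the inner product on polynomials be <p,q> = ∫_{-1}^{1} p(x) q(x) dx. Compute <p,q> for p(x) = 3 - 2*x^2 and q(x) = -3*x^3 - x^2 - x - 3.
<p,q> = -76/5

Expand the product: p(x)·q(x) = 6*x^5 + 2*x^4 - 7*x^3 + 3*x^2 - 3*x - 9.
∫_{-1}^{1} of each monomial x^k gives [2/(k+1) if k even, 0 if k odd]. Integrating term-by-term (or equivalently evaluating the antiderivative F(x) = x^6 + 2*x^5/5 - 7*x^4/4 + x^3 - 3*x^2/2 - 9*x at the endpoints):
  F(1) − F(−1) = -197/20 − (107/20) = -76/5.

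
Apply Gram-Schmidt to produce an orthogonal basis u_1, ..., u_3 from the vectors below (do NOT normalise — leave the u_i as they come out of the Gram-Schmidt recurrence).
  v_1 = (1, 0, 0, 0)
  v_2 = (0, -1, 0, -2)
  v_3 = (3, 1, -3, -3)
Orthogonal basis:
  u_1 = (1, 0, 0, 0)
  u_2 = (0, -1, 0, -2)
  u_3 = (0, 2, -3, -1)

Apply the Gram-Schmidt recurrence
  u_1 = v_1
  u_i = v_i − Σ_{j<i} ((v_i · u_j) / (u_j · u_j)) · u_j.

Step by step this gives:
  u_1 = (1, 0, 0, 0)
  u_2 = (0, -1, 0, -2)
  u_3 = (0, 2, -3, -1)

Orthogonality check:
  u_2 · u_1 = 0 (should be 0)
  u_3 · u_1 = 0 (should be 0)
  u_3 · u_2 = 0 (should be 0)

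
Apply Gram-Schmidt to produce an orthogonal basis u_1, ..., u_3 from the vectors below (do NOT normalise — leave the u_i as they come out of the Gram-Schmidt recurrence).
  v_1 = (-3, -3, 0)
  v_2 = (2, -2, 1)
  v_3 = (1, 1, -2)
Orthogonal basis:
  u_1 = (-3, -3, 0)
  u_2 = (2, -2, 1)
  u_3 = (4/9, -4/9, -16/9)

Apply the Gram-Schmidt recurrence
  u_1 = v_1
  u_i = v_i − Σ_{j<i} ((v_i · u_j) / (u_j · u_j)) · u_j.

Step by step this gives:
  u_1 = (-3, -3, 0)
  u_2 = (2, -2, 1)
  u_3 = (4/9, -4/9, -16/9)

Orthogonality check:
  u_2 · u_1 = 0 (should be 0)
  u_3 · u_1 = 0 (should be 0)
  u_3 · u_2 = 0 (should be 0)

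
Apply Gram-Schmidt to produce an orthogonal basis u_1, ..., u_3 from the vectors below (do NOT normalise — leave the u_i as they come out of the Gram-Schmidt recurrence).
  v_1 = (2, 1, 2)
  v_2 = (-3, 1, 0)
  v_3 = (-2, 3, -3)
Orthogonal basis:
  u_1 = (2, 1, 2)
  u_2 = (-17/9, 14/9, 10/9)
  u_3 = (58/65, 174/65, -29/13)

Apply the Gram-Schmidt recurrence
  u_1 = v_1
  u_i = v_i − Σ_{j<i} ((v_i · u_j) / (u_j · u_j)) · u_j.

Step by step this gives:
  u_1 = (2, 1, 2)
  u_2 = (-17/9, 14/9, 10/9)
  u_3 = (58/65, 174/65, -29/13)

Orthogonality check:
  u_2 · u_1 = 0 (should be 0)
  u_3 · u_1 = 0 (should be 0)
  u_3 · u_2 = 0 (should be 0)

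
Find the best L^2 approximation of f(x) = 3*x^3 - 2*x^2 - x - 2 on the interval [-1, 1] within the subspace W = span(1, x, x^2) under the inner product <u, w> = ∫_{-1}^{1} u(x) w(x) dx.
g(x) = -2*x^2 + 4*x/5 - 2

The best approximation g ∈ W is the orthogonal projection of f onto W. Writing g = a_0 + a_1 x + a_2 x^2, the coefficients solve the normal equations G · a = b where
  G_{ij} = <φ_i, φ_j> and b_i = <f, φ_i>, with φ_0 = 1, φ_1 = x, φ_2 = x^2.
G =
  [2, 0, 2/3]
  [0, 2/3, 0]
  [2/3, 0, 2/5],
b = (-16/3, 8/15, -32/15).
Solving gives a_0 = -2, a_1 = 4/5, a_2 = -2, so
  g(x) = -2*x^2 + 4*x/5 - 2.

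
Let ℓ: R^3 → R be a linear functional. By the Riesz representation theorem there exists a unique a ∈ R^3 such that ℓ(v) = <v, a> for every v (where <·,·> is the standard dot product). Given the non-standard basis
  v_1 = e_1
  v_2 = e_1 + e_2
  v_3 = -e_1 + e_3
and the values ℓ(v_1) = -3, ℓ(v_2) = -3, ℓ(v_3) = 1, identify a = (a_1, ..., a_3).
a = (-3, 0, -2)

Write a = (a_1, ..., a_3) in the standard basis. For each basis vector v_i, ℓ(v_i) = <v_i, a> is a linear equation in the a_j's. Collect the n equations into a matrix system V a = ℓ, where row i of V is v_i (expressed in the standard basis). Since V is invertible (lower-triangular with 1s on the diagonal, up to permutation), solve by back-substitution:
  V =
[[1, 0, 0],
 [1, 1, 0],
 [-1, 0, 1]]
  V a = (-3, -3, 1)
Solving gives a = (-3, 0, -2).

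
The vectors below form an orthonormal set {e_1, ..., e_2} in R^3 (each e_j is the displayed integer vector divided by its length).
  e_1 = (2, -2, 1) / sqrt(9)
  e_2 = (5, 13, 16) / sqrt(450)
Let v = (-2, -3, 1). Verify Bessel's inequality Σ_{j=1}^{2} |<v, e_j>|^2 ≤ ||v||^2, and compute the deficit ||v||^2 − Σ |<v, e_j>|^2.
Σ |<v, e_j>|^2 = 171/50; ||v||^2 = 14; deficit = 529/50

Write each e_j = u_j / sqrt(<u_j, u_j>) where u_j is the displayed integer vector. Then <v, e_j> = <v, u_j> / sqrt(<u_j, u_j>), so |<v, e_j>|^2 = <v, u_j>^2 / <u_j, u_j>.
Coefficients: <v, e_1> = 3/sqrt(9), <v, e_2> = -33/sqrt(450).
Square and sum: Σ |<v, e_j>|^2 = 171/50.
Compute ||v||^2 = v·v = 14.
Deficit = 14 − 171/50 = 529/50 ≥ 0, confirming Bessel's inequality. (The deficit equals ||v − Σ <v,e_j> e_j||^2, the squared distance from v to span{e_j}.)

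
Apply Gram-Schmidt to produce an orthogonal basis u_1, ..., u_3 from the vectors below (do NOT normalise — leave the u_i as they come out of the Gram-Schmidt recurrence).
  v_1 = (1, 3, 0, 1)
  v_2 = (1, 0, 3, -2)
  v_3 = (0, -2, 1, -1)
Orthogonal basis:
  u_1 = (1, 3, 0, 1)
  u_2 = (12/11, 3/11, 3, -21/11)
  u_3 = (5/17, -3/17, 1/17, 4/17)

Apply the Gram-Schmidt recurrence
  u_1 = v_1
  u_i = v_i − Σ_{j<i} ((v_i · u_j) / (u_j · u_j)) · u_j.

Step by step this gives:
  u_1 = (1, 3, 0, 1)
  u_2 = (12/11, 3/11, 3, -21/11)
  u_3 = (5/17, -3/17, 1/17, 4/17)

Orthogonality check:
  u_2 · u_1 = 0 (should be 0)
  u_3 · u_1 = 0 (should be 0)
  u_3 · u_2 = 0 (should be 0)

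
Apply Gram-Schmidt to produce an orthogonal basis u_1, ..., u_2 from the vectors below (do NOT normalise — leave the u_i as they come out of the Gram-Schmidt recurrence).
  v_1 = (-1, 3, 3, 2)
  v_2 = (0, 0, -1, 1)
Orthogonal basis:
  u_1 = (-1, 3, 3, 2)
  u_2 = (-1/23, 3/23, -20/23, 25/23)

Apply the Gram-Schmidt recurrence
  u_1 = v_1
  u_i = v_i − Σ_{j<i} ((v_i · u_j) / (u_j · u_j)) · u_j.

Step by step this gives:
  u_1 = (-1, 3, 3, 2)
  u_2 = (-1/23, 3/23, -20/23, 25/23)

Orthogonality check:
  u_2 · u_1 = 0 (should be 0)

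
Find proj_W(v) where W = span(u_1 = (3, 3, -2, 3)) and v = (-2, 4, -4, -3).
proj_W(v) = (15/31, 15/31, -10/31, 15/31)

Set up U = [u_1 | ... | u_1] ∈ R^(4×1). The projector onto W = col(U) is P = U (U^T U)^(-1) U^T.
Compute U^T U =
  [31],
and U^T v = (5).
Solve U^T U · c = U^T v for the coefficients: c = (5/31). The projection is proj_W(v) = U c.
Check: (v - proj_W(v)) · u_1 = 0  (should be 0).
Result: proj_W(v) = (15/31, 15/31, -10/31, 15/31).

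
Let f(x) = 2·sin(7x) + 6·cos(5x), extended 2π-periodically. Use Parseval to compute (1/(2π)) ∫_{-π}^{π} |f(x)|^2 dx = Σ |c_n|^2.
Σ |c_n|^2 = 20

Expand |f|^2 and use orthogonality of {sin(nx), cos(mx)} on [-π, π]:
  ∫_{-π}^{π} sin(nx)^2 dx = π, ∫ cos(mx)^2 dx = π, and cross terms integrate to 0.
So ∫_{-π}^{π} f(x)^2 dx = 2^2 · π + 6^2 · π = (4 + 36)π.
Divide by 2π: (4 + 36)/2 = 20.
By Parseval, this equals Σ |c_n|^2.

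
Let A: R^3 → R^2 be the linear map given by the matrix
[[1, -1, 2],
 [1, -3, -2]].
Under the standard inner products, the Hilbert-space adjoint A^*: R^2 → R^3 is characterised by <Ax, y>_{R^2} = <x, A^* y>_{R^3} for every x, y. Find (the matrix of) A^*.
A^* = A^T =
[[1, 1],
 [-1, -3],
 [2, -2]]

For real matrices with standard dot products, the defining identity <Ax, y> = <x, A^* y> gives (Ax)^T y = x^T (A^*) y, i.e. x^T A^T y = x^T (A^*) y. Since this holds for all x, y, we must have A^* = A^T. Therefore
A^* =
[[1, 1],
 [-1, -3],
 [2, -2]].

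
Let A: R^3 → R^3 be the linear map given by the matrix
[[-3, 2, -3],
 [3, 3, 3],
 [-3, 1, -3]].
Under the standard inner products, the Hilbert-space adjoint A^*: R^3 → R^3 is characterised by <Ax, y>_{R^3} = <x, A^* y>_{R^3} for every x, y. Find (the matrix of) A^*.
A^* = A^T =
[[-3, 3, -3],
 [2, 3, 1],
 [-3, 3, -3]]

For real matrices with standard dot products, the defining identity <Ax, y> = <x, A^* y> gives (Ax)^T y = x^T (A^*) y, i.e. x^T A^T y = x^T (A^*) y. Since this holds for all x, y, we must have A^* = A^T. Therefore
A^* =
[[-3, 3, -3],
 [2, 3, 1],
 [-3, 3, -3]].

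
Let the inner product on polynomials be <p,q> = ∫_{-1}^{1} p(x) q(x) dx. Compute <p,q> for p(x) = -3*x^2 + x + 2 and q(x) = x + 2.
<p,q> = 14/3

Expand the product: p(x)·q(x) = -3*x^3 - 5*x^2 + 4*x + 4.
∫_{-1}^{1} of each monomial x^k gives [2/(k+1) if k even, 0 if k odd]. Integrating term-by-term (or equivalently evaluating the antiderivative F(x) = -3*x^4/4 - 5*x^3/3 + 2*x^2 + 4*x at the endpoints):
  F(1) − F(−1) = 43/12 − (-13/12) = 14/3.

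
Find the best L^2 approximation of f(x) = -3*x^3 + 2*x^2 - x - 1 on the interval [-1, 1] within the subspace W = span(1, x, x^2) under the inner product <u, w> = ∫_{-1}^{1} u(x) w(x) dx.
g(x) = 2*x^2 - 14*x/5 - 1

The best approximation g ∈ W is the orthogonal projection of f onto W. Writing g = a_0 + a_1 x + a_2 x^2, the coefficients solve the normal equations G · a = b where
  G_{ij} = <φ_i, φ_j> and b_i = <f, φ_i>, with φ_0 = 1, φ_1 = x, φ_2 = x^2.
G =
  [2, 0, 2/3]
  [0, 2/3, 0]
  [2/3, 0, 2/5],
b = (-2/3, -28/15, 2/15).
Solving gives a_0 = -1, a_1 = -14/5, a_2 = 2, so
  g(x) = 2*x^2 - 14*x/5 - 1.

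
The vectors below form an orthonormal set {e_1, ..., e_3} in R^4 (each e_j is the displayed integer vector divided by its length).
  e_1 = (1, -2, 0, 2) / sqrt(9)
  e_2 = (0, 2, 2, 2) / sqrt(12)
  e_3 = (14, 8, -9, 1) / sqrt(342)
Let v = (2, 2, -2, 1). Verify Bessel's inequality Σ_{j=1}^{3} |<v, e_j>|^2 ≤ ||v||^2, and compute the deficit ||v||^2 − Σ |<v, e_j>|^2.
Σ |<v, e_j>|^2 = 1361/114; ||v||^2 = 13; deficit = 121/114

Write each e_j = u_j / sqrt(<u_j, u_j>) where u_j is the displayed integer vector. Then <v, e_j> = <v, u_j> / sqrt(<u_j, u_j>), so |<v, e_j>|^2 = <v, u_j>^2 / <u_j, u_j>.
Coefficients: <v, e_1> = 0/sqrt(9), <v, e_2> = 2/sqrt(12), <v, e_3> = 63/sqrt(342).
Square and sum: Σ |<v, e_j>|^2 = 1361/114.
Compute ||v||^2 = v·v = 13.
Deficit = 13 − 1361/114 = 121/114 ≥ 0, confirming Bessel's inequality. (The deficit equals ||v − Σ <v,e_j> e_j||^2, the squared distance from v to span{e_j}.)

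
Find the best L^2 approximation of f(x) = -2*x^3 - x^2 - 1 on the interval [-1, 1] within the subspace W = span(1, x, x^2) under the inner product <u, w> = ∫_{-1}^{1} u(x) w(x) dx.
g(x) = -x^2 - 6*x/5 - 1

The best approximation g ∈ W is the orthogonal projection of f onto W. Writing g = a_0 + a_1 x + a_2 x^2, the coefficients solve the normal equations G · a = b where
  G_{ij} = <φ_i, φ_j> and b_i = <f, φ_i>, with φ_0 = 1, φ_1 = x, φ_2 = x^2.
G =
  [2, 0, 2/3]
  [0, 2/3, 0]
  [2/3, 0, 2/5],
b = (-8/3, -4/5, -16/15).
Solving gives a_0 = -1, a_1 = -6/5, a_2 = -1, so
  g(x) = -x^2 - 6*x/5 - 1.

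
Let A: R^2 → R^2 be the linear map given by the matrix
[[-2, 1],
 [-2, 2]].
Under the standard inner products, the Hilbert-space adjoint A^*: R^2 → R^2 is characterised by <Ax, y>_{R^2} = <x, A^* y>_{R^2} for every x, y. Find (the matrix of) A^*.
A^* = A^T =
[[-2, -2],
 [1, 2]]

For real matrices with standard dot products, the defining identity <Ax, y> = <x, A^* y> gives (Ax)^T y = x^T (A^*) y, i.e. x^T A^T y = x^T (A^*) y. Since this holds for all x, y, we must have A^* = A^T. Therefore
A^* =
[[-2, -2],
 [1, 2]].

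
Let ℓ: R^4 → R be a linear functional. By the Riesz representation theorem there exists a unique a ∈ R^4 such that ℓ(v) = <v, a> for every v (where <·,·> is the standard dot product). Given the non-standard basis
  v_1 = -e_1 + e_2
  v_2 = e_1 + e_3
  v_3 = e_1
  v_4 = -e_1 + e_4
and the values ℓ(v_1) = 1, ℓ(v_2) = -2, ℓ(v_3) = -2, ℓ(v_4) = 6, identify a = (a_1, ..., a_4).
a = (-2, -1, 0, 4)

Write a = (a_1, ..., a_4) in the standard basis. For each basis vector v_i, ℓ(v_i) = <v_i, a> is a linear equation in the a_j's. Collect the n equations into a matrix system V a = ℓ, where row i of V is v_i (expressed in the standard basis). Since V is invertible (lower-triangular with 1s on the diagonal, up to permutation), solve by back-substitution:
  V =
[[-1, 1, 0, 0],
 [1, 0, 1, 0],
 [1, 0, 0, 0],
 [-1, 0, 0, 1]]
  V a = (1, -2, -2, 6)
Solving gives a = (-2, -1, 0, 4).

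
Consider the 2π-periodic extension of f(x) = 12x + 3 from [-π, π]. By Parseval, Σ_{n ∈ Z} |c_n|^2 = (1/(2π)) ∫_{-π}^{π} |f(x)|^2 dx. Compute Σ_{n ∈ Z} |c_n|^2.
Σ |c_n|^2 = 48π^2 + 9

Expand and integrate term by term over [-π, π]:
  ∫ (12x)^2 dx = 144·(2π^3/3); ∫ 2·12·(3)·x dx = 0 (odd integrand); ∫ 3^2 dx = 9·2π.
So (1/(2π)) ∫_{-π}^{π} (12x + 3)^2 dx = 144π^2/3 + 9 = 48π^2 + 9.
Parseval ⇒ Σ |c_n|^2 = 48π^2 + 9.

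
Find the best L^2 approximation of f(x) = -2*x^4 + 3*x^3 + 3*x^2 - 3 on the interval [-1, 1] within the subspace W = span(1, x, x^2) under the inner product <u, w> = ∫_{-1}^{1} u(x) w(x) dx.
g(x) = 9*x^2/7 + 9*x/5 - 99/35

The best approximation g ∈ W is the orthogonal projection of f onto W. Writing g = a_0 + a_1 x + a_2 x^2, the coefficients solve the normal equations G · a = b where
  G_{ij} = <φ_i, φ_j> and b_i = <f, φ_i>, with φ_0 = 1, φ_1 = x, φ_2 = x^2.
G =
  [2, 0, 2/3]
  [0, 2/3, 0]
  [2/3, 0, 2/5],
b = (-24/5, 6/5, -48/35).
Solving gives a_0 = -99/35, a_1 = 9/5, a_2 = 9/7, so
  g(x) = 9*x^2/7 + 9*x/5 - 99/35.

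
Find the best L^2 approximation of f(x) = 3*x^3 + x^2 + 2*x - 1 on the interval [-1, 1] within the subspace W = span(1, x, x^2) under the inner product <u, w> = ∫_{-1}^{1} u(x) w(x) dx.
g(x) = x^2 + 19*x/5 - 1

The best approximation g ∈ W is the orthogonal projection of f onto W. Writing g = a_0 + a_1 x + a_2 x^2, the coefficients solve the normal equations G · a = b where
  G_{ij} = <φ_i, φ_j> and b_i = <f, φ_i>, with φ_0 = 1, φ_1 = x, φ_2 = x^2.
G =
  [2, 0, 2/3]
  [0, 2/3, 0]
  [2/3, 0, 2/5],
b = (-4/3, 38/15, -4/15).
Solving gives a_0 = -1, a_1 = 19/5, a_2 = 1, so
  g(x) = x^2 + 19*x/5 - 1.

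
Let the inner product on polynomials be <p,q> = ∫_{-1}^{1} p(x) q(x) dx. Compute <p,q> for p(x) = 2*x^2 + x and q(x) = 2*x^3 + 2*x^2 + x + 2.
<p,q> = 86/15

Expand the product: p(x)·q(x) = 4*x^5 + 6*x^4 + 4*x^3 + 5*x^2 + 2*x.
∫_{-1}^{1} of each monomial x^k gives [2/(k+1) if k even, 0 if k odd]. Integrating term-by-term (or equivalently evaluating the antiderivative F(x) = 2*x^6/3 + 6*x^5/5 + x^4 + 5*x^3/3 + x^2 at the endpoints):
  F(1) − F(−1) = 83/15 − (-1/5) = 86/15.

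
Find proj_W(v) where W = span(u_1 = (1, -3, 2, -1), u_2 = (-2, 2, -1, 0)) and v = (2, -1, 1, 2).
proj_W(v) = (17/7, -1, 1/7, 5/7)

Set up U = [u_1 | ... | u_2] ∈ R^(4×2). The projector onto W = col(U) is P = U (U^T U)^(-1) U^T.
Compute U^T U =
  [15, -10]
  [-10, 9],
and U^T v = (5, -7).
Solve U^T U · c = U^T v for the coefficients: c = (-5/7, -11/7). The projection is proj_W(v) = U c.
Check: (v - proj_W(v)) · u_1 = 0  (should be 0).
Check: (v - proj_W(v)) · u_2 = 0  (should be 0).
Result: proj_W(v) = (17/7, -1, 1/7, 5/7).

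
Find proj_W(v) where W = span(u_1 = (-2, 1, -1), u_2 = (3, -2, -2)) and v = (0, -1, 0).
proj_W(v) = (14/33, -17/66, -7/66)

Set up U = [u_1 | ... | u_2] ∈ R^(3×2). The projector onto W = col(U) is P = U (U^T U)^(-1) U^T.
Compute U^T U =
  [6, -6]
  [-6, 17],
and U^T v = (-1, 2).
Solve U^T U · c = U^T v for the coefficients: c = (-5/66, 1/11). The projection is proj_W(v) = U c.
Check: (v - proj_W(v)) · u_1 = 0  (should be 0).
Check: (v - proj_W(v)) · u_2 = 0  (should be 0).
Result: proj_W(v) = (14/33, -17/66, -7/66).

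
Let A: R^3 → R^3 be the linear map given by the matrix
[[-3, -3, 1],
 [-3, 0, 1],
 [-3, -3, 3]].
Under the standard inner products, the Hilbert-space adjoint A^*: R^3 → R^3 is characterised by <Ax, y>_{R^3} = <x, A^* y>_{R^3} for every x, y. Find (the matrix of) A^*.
A^* = A^T =
[[-3, -3, -3],
 [-3, 0, -3],
 [1, 1, 3]]

For real matrices with standard dot products, the defining identity <Ax, y> = <x, A^* y> gives (Ax)^T y = x^T (A^*) y, i.e. x^T A^T y = x^T (A^*) y. Since this holds for all x, y, we must have A^* = A^T. Therefore
A^* =
[[-3, -3, -3],
 [-3, 0, -3],
 [1, 1, 3]].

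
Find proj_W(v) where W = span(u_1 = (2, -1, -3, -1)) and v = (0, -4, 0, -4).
proj_W(v) = (16/15, -8/15, -8/5, -8/15)

Set up U = [u_1 | ... | u_1] ∈ R^(4×1). The projector onto W = col(U) is P = U (U^T U)^(-1) U^T.
Compute U^T U =
  [15],
and U^T v = (8).
Solve U^T U · c = U^T v for the coefficients: c = (8/15). The projection is proj_W(v) = U c.
Check: (v - proj_W(v)) · u_1 = 0  (should be 0).
Result: proj_W(v) = (16/15, -8/15, -8/5, -8/15).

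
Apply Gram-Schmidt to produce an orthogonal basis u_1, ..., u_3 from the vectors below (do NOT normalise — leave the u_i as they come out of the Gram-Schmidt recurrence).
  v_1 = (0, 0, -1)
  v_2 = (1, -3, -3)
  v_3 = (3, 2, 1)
Orthogonal basis:
  u_1 = (0, 0, -1)
  u_2 = (1, -3, 0)
  u_3 = (33/10, 11/10, 0)

Apply the Gram-Schmidt recurrence
  u_1 = v_1
  u_i = v_i − Σ_{j<i} ((v_i · u_j) / (u_j · u_j)) · u_j.

Step by step this gives:
  u_1 = (0, 0, -1)
  u_2 = (1, -3, 0)
  u_3 = (33/10, 11/10, 0)

Orthogonality check:
  u_2 · u_1 = 0 (should be 0)
  u_3 · u_1 = 0 (should be 0)
  u_3 · u_2 = 0 (should be 0)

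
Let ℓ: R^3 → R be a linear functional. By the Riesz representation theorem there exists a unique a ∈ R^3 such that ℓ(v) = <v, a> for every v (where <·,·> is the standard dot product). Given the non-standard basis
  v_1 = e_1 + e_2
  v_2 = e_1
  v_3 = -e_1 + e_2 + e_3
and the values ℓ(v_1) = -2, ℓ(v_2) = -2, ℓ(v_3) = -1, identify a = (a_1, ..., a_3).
a = (-2, 0, -3)

Write a = (a_1, ..., a_3) in the standard basis. For each basis vector v_i, ℓ(v_i) = <v_i, a> is a linear equation in the a_j's. Collect the n equations into a matrix system V a = ℓ, where row i of V is v_i (expressed in the standard basis). Since V is invertible (lower-triangular with 1s on the diagonal, up to permutation), solve by back-substitution:
  V =
[[1, 1, 0],
 [1, 0, 0],
 [-1, 1, 1]]
  V a = (-2, -2, -1)
Solving gives a = (-2, 0, -3).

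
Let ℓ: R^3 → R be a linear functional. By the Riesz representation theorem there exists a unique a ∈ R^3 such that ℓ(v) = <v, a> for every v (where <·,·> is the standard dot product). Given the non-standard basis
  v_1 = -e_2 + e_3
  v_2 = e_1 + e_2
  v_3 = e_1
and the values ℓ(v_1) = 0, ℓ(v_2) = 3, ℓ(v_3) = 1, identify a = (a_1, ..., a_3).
a = (1, 2, 2)

Write a = (a_1, ..., a_3) in the standard basis. For each basis vector v_i, ℓ(v_i) = <v_i, a> is a linear equation in the a_j's. Collect the n equations into a matrix system V a = ℓ, where row i of V is v_i (expressed in the standard basis). Since V is invertible (lower-triangular with 1s on the diagonal, up to permutation), solve by back-substitution:
  V =
[[0, -1, 1],
 [1, 1, 0],
 [1, 0, 0]]
  V a = (0, 3, 1)
Solving gives a = (1, 2, 2).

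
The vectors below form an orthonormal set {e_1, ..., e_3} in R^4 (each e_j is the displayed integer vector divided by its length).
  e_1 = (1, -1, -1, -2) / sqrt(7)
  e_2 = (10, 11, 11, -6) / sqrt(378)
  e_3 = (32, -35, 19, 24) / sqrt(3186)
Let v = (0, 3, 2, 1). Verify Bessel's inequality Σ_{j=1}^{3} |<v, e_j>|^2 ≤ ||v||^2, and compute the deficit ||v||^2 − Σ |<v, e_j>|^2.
Σ |<v, e_j>|^2 = 822/59; ||v||^2 = 14; deficit = 4/59

Write each e_j = u_j / sqrt(<u_j, u_j>) where u_j is the displayed integer vector. Then <v, e_j> = <v, u_j> / sqrt(<u_j, u_j>), so |<v, e_j>|^2 = <v, u_j>^2 / <u_j, u_j>.
Coefficients: <v, e_1> = -7/sqrt(7), <v, e_2> = 49/sqrt(378), <v, e_3> = -43/sqrt(3186).
Square and sum: Σ |<v, e_j>|^2 = 822/59.
Compute ||v||^2 = v·v = 14.
Deficit = 14 − 822/59 = 4/59 ≥ 0, confirming Bessel's inequality. (The deficit equals ||v − Σ <v,e_j> e_j||^2, the squared distance from v to span{e_j}.)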